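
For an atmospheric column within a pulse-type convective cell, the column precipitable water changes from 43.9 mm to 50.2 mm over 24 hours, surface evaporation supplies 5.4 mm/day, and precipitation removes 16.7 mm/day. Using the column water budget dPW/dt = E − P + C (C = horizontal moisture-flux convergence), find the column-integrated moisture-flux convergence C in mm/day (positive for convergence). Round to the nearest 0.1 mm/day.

C ≈ 17.6 mm/day

dPW/dt = (50.2 − 43.9) mm / (24/24 day) = +6.300 mm/day.
C = dPW/dt − E + P = (+6.300) − 5.4 + 16.7 = 17.6 mm/day.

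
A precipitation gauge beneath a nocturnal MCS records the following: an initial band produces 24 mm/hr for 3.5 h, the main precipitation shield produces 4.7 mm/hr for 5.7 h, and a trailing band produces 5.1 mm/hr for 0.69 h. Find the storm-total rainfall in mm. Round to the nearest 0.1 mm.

total ≈ 114.3 mm

Total = Σ Rᵢ Δtᵢ = 24 × 3.5 + 4.7 × 5.7 + 5.1 × 0.69
      = 84 + 26.79 + 3.519 = 114.3 mm.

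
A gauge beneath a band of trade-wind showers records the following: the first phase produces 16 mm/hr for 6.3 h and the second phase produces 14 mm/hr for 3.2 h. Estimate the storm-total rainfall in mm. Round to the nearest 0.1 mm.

Total = Σ Rᵢ Δtᵢ = 16 × 6.3 + 14 × 3.2
      = 100.8 + 44.8 = 145.6 mm.

total ≈ 145.6 mm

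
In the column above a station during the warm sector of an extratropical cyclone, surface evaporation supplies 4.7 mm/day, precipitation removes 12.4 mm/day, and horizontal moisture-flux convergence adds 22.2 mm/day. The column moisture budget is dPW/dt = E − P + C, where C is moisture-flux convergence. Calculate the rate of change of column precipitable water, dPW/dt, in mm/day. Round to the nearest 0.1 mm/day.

dPW/dt ≈ 14.5 mm/day

dPW/dt = E − P + C = 4.7 − 12.4 + (22.2) = 14.5 mm/day.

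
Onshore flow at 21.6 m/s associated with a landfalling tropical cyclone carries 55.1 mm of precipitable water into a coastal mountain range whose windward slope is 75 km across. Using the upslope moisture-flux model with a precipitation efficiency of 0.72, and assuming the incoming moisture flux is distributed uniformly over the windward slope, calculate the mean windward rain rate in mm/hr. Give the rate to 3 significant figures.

R ≈ 41.1 mm/hr

Incoming column moisture flux per unit ridge length: F = V × PW = 21.6 × 55.1 = 1190.16 mm·m/s.
Spread over the 75 km slope with efficiency ε = 0.72: R = ε·F/W = 0.72 × 1190.16 / 75000 m = 1.143e-02 mm/s.
R = 1.143e-02 × 3600 = 41.1 mm/hr.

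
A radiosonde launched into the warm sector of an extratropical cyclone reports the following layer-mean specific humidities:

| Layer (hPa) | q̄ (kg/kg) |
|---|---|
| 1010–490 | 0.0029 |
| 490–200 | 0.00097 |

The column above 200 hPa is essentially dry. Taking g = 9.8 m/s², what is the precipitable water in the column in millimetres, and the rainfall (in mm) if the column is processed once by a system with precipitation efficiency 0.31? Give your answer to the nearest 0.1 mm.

PW ≈ 18.3 mm; rainfall ≈ 5.7 mm

Precipitable water is the column-integrated vapour mass per unit area: PW = (1/g) Σ q̄ Δp, with q in kg/kg and Δp in Pa (1 kg/m² of water = 1 mm).
Layer 1010–490 hPa: Δp = 520 hPa = 52000 Pa, q̄ = 0.0029 kg/kg → 0.0029 × 52000 / 9.8 = 15.39 mm
Layer 490–200 hPa: Δp = 290 hPa = 29000 Pa, q̄ = 0.00097 kg/kg → 0.00097 × 29000 / 9.8 = 2.87 mm
PW = 15.39 + 2.87 = 18.26 ≈ 18.3 mm.
Rainfall = ε × PW = 0.31 × 18.3 = 5.7 mm.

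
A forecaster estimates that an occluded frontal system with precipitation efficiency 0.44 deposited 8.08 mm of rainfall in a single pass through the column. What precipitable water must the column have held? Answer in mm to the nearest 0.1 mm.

PW = rainfall / ε = 8.08 / 0.44 = 18.4 mm.

PW ≈ 18.4 mm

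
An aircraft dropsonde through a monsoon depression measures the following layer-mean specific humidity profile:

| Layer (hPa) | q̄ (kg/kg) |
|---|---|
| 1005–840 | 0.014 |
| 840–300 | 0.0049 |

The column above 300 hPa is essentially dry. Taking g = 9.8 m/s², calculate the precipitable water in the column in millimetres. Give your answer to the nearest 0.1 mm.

PW ≈ 50.6 mm

Precipitable water is the column-integrated vapour mass per unit area: PW = (1/g) Σ q̄ Δp, with q in kg/kg and Δp in Pa (1 kg/m² of water = 1 mm).
Layer 1005–840 hPa: Δp = 165 hPa = 16500 Pa, q̄ = 0.014 kg/kg → 0.014 × 16500 / 9.8 = 23.57 mm
Layer 840–300 hPa: Δp = 540 hPa = 54000 Pa, q̄ = 0.0049 kg/kg → 0.0049 × 54000 / 9.8 = 27.00 mm
PW = 23.57 + 27.00 = 50.57 ≈ 50.6 mm.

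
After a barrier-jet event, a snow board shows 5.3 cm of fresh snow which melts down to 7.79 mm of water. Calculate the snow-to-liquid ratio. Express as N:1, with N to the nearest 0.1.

Ratio = snow depth / SWE = 53 mm / 7.79 mm = 6.8, i.e. 6.8:1.

ratio ≈ 6.8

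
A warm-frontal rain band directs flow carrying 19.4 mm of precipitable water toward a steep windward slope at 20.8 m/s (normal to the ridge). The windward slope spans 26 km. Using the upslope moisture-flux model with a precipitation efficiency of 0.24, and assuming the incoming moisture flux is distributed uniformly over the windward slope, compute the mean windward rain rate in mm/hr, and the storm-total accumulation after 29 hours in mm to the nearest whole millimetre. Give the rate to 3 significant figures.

Incoming column moisture flux per unit ridge length: F = V × PW = 20.8 × 19.4 = 403.52 mm·m/s.
Spread over the 26 km slope with efficiency ε = 0.24: R = ε·F/W = 0.24 × 403.52 / 26000 m = 3.725e-03 mm/s.
R = 3.725e-03 × 3600 = 13.4 mm/hr.
Over 29 h: total = 13.4 × 29 = 388.6 ≈ 389 mm.

R ≈ 13.4 mm/hr; total ≈ 389 mm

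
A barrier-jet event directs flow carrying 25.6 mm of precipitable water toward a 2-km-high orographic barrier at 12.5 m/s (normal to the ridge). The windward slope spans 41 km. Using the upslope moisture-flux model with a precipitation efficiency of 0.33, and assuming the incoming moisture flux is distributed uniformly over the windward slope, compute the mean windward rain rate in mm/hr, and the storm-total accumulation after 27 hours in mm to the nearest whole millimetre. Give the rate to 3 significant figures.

Incoming column moisture flux per unit ridge length: F = V × PW = 12.5 × 25.6 = 320 mm·m/s.
Spread over the 41 km slope with efficiency ε = 0.33: R = ε·F/W = 0.33 × 320 / 41000 m = 2.576e-03 mm/s.
R = 2.576e-03 × 3600 = 9.27 mm/hr.
Over 27 h: total = 9.27 × 27 = 250.29 ≈ 250 mm.

R ≈ 9.27 mm/hr; total ≈ 250 mm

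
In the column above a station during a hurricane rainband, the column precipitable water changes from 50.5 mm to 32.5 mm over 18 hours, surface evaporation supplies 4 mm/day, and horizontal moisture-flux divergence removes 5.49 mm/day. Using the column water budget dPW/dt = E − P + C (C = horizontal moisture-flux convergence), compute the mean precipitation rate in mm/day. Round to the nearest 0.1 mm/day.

P ≈ 22.5 mm/day

dPW/dt = (32.5 − 50.5) mm / (18/24 day) = -24.000 mm/day.
P = E + C − dPW/dt = 4 + (-5.49) − (-24.000) = 22.5 mm/day.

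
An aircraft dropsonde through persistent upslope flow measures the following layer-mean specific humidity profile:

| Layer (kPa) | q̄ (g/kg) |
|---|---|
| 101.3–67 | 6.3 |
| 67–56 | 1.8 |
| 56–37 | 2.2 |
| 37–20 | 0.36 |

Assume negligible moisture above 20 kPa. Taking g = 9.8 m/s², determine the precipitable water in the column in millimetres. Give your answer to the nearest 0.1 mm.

Precipitable water is the column-integrated vapour mass per unit area: PW = (1/g) Σ q̄ Δp, with q in kg/kg and Δp in Pa (1 kg/m² of water = 1 mm).
Layer 101.3–67 kPa: Δp = 343 hPa = 34300 Pa, q̄ = 0.0063 kg/kg → 0.0063 × 34300 / 9.8 = 22.05 mm
Layer 67–56 kPa: Δp = 110 hPa = 11000 Pa, q̄ = 0.0018 kg/kg → 0.0018 × 11000 / 9.8 = 2.02 mm
Layer 56–37 kPa: Δp = 190 hPa = 19000 Pa, q̄ = 0.0022 kg/kg → 0.0022 × 19000 / 9.8 = 4.27 mm
Layer 37–20 kPa: Δp = 170 hPa = 17000 Pa, q̄ = 0.00036 kg/kg → 0.00036 × 17000 / 9.8 = 0.62 mm
PW = 22.05 + 2.02 + 4.27 + 0.62 = 28.96 ≈ 29.0 mm.

PW ≈ 29.0 mm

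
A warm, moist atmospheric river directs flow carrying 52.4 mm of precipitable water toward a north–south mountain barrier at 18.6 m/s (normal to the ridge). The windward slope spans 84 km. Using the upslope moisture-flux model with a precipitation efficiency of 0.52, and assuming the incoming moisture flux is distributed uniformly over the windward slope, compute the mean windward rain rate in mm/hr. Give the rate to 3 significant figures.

R ≈ 21.7 mm/hr

Incoming column moisture flux per unit ridge length: F = V × PW = 18.6 × 52.4 = 974.64 mm·m/s.
Spread over the 84 km slope with efficiency ε = 0.52: R = ε·F/W = 0.52 × 974.64 / 84000 m = 6.033e-03 mm/s.
R = 6.033e-03 × 3600 = 21.7 mm/hr.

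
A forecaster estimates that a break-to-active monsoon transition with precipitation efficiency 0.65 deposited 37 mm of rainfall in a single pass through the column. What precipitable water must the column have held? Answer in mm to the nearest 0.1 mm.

PW = rainfall / ε = 37 / 0.65 = 56.9 mm.

PW ≈ 56.9 mm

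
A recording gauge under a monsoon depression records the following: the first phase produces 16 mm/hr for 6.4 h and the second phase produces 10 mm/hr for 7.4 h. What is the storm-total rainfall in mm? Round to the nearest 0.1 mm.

Total = Σ Rᵢ Δtᵢ = 16 × 6.4 + 10 × 7.4
      = 102.4 + 74 = 176.4 mm.

total ≈ 176.4 mm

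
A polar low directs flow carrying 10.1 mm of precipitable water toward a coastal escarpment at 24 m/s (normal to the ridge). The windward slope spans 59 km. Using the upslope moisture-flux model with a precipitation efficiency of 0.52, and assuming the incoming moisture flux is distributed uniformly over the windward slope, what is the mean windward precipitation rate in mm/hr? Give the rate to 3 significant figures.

Incoming column moisture flux per unit ridge length: F = V × PW = 24 × 10.1 = 242.4 mm·m/s.
Spread over the 59 km slope with efficiency ε = 0.52: R = ε·F/W = 0.52 × 242.4 / 59000 m = 2.136e-03 mm/s.
R = 2.136e-03 × 3600 = 7.69 mm/hr.

R ≈ 7.69 mm/hr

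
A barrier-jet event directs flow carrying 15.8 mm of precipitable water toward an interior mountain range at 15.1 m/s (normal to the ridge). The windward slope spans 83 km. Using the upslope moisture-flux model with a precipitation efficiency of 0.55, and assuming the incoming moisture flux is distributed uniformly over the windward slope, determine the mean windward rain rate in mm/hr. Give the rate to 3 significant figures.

Incoming column moisture flux per unit ridge length: F = V × PW = 15.1 × 15.8 = 238.58 mm·m/s.
Spread over the 83 km slope with efficiency ε = 0.55: R = ε·F/W = 0.55 × 238.58 / 83000 m = 1.581e-03 mm/s.
R = 1.581e-03 × 3600 = 5.69 mm/hr.

R ≈ 5.69 mm/hr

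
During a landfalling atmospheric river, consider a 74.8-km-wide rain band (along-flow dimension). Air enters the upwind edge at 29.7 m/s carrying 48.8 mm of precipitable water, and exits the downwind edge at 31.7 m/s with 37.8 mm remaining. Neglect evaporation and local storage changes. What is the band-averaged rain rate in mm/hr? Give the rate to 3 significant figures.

Column moisture flux per unit crosswind length is F = V × PW.
Inflow: F_in = 29.7 × 48.8 = 1449.36 mm·m/s
Outflow: F_out = 31.7 × 37.8 = 1198.26 mm·m/s
Steady-state rate R = (F_in − F_out)/L = (1449.36 − 1198.26) / 74800 m = 3.357e-03 mm/s.
R = 3.357e-03 × 3600 = 12.1 mm/hr.

R ≈ 12.1 mm/hr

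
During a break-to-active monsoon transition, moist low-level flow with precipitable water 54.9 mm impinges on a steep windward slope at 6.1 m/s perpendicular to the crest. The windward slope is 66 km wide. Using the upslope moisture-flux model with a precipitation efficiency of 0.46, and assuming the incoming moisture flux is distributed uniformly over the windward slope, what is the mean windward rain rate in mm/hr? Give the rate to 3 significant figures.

Incoming column moisture flux per unit ridge length: F = V × PW = 6.1 × 54.9 = 334.89 mm·m/s.
Spread over the 66 km slope with efficiency ε = 0.46: R = ε·F/W = 0.46 × 334.89 / 66000 m = 2.334e-03 mm/s.
R = 2.334e-03 × 3600 = 8.40 mm/hr.

R ≈ 8.40 mm/hr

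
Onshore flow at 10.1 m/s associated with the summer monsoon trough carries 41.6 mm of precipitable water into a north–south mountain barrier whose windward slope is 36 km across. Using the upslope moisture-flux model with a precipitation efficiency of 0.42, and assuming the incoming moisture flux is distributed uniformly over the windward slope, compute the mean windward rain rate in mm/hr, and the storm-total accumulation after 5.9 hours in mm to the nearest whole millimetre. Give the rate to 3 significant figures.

Incoming column moisture flux per unit ridge length: F = V × PW = 10.1 × 41.6 = 420.16 mm·m/s.
Spread over the 36 km slope with efficiency ε = 0.42: R = ε·F/W = 0.42 × 420.16 / 36000 m = 4.902e-03 mm/s.
R = 4.902e-03 × 3600 = 17.6 mm/hr.
Over 5.9 h: total = 17.6 × 5.9 = 103.84 ≈ 104 mm.

R ≈ 17.6 mm/hr; total ≈ 104 mm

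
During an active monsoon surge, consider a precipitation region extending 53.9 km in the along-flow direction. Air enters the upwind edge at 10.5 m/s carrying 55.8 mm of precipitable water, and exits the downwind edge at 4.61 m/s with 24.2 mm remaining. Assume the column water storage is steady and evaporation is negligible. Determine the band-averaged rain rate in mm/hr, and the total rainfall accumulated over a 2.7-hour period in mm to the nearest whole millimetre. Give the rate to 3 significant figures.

Column moisture flux per unit crosswind length is F = V × PW.
Inflow: F_in = 10.5 × 55.8 = 585.9 mm·m/s
Outflow: F_out = 4.61 × 24.2 = 111.562 mm·m/s
Steady-state rate R = (F_in − F_out)/L = (585.9 − 111.562) / 53900 m = 8.800e-03 mm/s.
R = 8.800e-03 × 3600 = 31.7 mm/hr.
Over 2.7 h: total = 31.7 × 2.7 = 85.59 ≈ 86 mm.

R ≈ 31.7 mm/hr; total ≈ 86 mm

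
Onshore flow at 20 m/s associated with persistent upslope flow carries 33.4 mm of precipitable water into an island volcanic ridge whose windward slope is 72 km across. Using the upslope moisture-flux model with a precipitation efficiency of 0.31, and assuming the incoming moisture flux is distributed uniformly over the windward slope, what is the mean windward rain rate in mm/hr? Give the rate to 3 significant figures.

Incoming column moisture flux per unit ridge length: F = V × PW = 20 × 33.4 = 668 mm·m/s.
Spread over the 72 km slope with efficiency ε = 0.31: R = ε·F/W = 0.31 × 668 / 72000 m = 2.876e-03 mm/s.
R = 2.876e-03 × 3600 = 10.4 mm/hr.

R ≈ 10.4 mm/hr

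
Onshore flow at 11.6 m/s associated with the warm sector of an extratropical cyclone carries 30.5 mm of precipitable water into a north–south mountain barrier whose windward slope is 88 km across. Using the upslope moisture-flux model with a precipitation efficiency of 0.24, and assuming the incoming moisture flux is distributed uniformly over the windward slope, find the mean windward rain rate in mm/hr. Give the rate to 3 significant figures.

R ≈ 3.47 mm/hr

Incoming column moisture flux per unit ridge length: F = V × PW = 11.6 × 30.5 = 353.8 mm·m/s.
Spread over the 88 km slope with efficiency ε = 0.24: R = ε·F/W = 0.24 × 353.8 / 88000 m = 9.649e-04 mm/s.
R = 9.649e-04 × 3600 = 3.47 mm/hr.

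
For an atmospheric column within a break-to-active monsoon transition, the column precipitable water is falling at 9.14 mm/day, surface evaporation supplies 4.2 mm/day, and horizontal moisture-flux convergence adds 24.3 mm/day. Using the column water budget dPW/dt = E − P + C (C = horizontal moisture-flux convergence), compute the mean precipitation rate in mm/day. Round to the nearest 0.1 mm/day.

P ≈ 37.6 mm/day

dPW/dt = -9.14 mm/day.
P = E + C − dPW/dt = 4.2 + (24.3) − (-9.14) = 37.6 mm/day.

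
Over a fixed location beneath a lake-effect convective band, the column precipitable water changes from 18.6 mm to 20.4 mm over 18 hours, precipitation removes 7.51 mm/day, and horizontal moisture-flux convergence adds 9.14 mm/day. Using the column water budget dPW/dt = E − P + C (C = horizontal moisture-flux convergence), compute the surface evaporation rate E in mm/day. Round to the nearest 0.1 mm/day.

E ≈ 0.8 mm/day

dPW/dt = (20.4 − 18.6) mm / (18/24 day) = +2.400 mm/day.
E = dPW/dt + P − C = (+2.400) + 7.51 − (9.14) = 0.8 mm/day.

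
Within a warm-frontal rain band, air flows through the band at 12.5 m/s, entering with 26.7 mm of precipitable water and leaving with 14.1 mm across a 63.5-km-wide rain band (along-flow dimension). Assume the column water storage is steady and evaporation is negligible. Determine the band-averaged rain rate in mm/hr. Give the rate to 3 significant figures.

Column moisture flux per unit crosswind length is F = V × PW.
Inflow: F_in = 12.5 × 26.7 = 333.75 mm·m/s
Outflow: F_out = 12.5 × 14.1 = 176.25 mm·m/s
Steady-state rate R = (F_in − F_out)/L = (333.75 − 176.25) / 63500 m = 2.480e-03 mm/s.
R = 2.480e-03 × 3600 = 8.93 mm/hr.

R ≈ 8.93 mm/hr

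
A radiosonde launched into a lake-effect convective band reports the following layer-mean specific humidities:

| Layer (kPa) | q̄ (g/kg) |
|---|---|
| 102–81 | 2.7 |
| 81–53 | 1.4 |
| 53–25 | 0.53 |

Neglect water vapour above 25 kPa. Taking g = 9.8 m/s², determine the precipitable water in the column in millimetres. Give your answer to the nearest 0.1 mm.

PW ≈ 11.3 mm

Precipitable water is the column-integrated vapour mass per unit area: PW = (1/g) Σ q̄ Δp, with q in kg/kg and Δp in Pa (1 kg/m² of water = 1 mm).
Layer 102–81 kPa: Δp = 210 hPa = 21000 Pa, q̄ = 0.0027 kg/kg → 0.0027 × 21000 / 9.8 = 5.79 mm
Layer 81–53 kPa: Δp = 280 hPa = 28000 Pa, q̄ = 0.0014 kg/kg → 0.0014 × 28000 / 9.8 = 4.00 mm
Layer 53–25 kPa: Δp = 280 hPa = 28000 Pa, q̄ = 0.00053 kg/kg → 0.00053 × 28000 / 9.8 = 1.51 mm
PW = 5.79 + 4.00 + 1.51 = 11.30 ≈ 11.3 mm.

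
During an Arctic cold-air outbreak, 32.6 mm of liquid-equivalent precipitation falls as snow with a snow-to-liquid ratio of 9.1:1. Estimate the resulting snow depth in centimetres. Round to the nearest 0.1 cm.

Snow depth = liquid × ratio = 32.6 mm × 9.1 = 296.66 mm = 29.7 cm.

snow depth ≈ 29.7 cm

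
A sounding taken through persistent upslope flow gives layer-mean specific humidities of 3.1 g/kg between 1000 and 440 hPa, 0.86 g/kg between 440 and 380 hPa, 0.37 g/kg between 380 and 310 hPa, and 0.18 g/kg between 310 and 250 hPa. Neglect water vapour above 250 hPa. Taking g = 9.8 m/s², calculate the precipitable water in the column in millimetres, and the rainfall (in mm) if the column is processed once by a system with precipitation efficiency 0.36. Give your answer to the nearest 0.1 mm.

PW ≈ 18.6 mm; rainfall ≈ 6.7 mm

Precipitable water is the column-integrated vapour mass per unit area: PW = (1/g) Σ q̄ Δp, with q in kg/kg and Δp in Pa (1 kg/m² of water = 1 mm).
Layer 1000–440 hPa: Δp = 560 hPa = 56000 Pa, q̄ = 0.0031 kg/kg → 0.0031 × 56000 / 9.8 = 17.71 mm
Layer 440–380 hPa: Δp = 60 hPa = 6000 Pa, q̄ = 0.00086 kg/kg → 0.00086 × 6000 / 9.8 = 0.53 mm
Layer 380–310 hPa: Δp = 70 hPa = 7000 Pa, q̄ = 0.00037 kg/kg → 0.00037 × 7000 / 9.8 = 0.26 mm
Layer 310–250 hPa: Δp = 60 hPa = 6000 Pa, q̄ = 0.00018 kg/kg → 0.00018 × 6000 / 9.8 = 0.11 mm
PW = 17.71 + 0.53 + 0.26 + 0.11 = 18.61 ≈ 18.6 mm.
Rainfall = ε × PW = 0.36 × 18.6 = 6.7 mm.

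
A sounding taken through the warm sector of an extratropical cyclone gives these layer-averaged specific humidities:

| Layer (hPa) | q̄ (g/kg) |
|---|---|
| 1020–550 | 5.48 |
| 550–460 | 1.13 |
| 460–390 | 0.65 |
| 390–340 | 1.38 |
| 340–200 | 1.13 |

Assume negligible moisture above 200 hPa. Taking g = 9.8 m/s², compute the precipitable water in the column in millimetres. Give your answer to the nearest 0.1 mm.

PW ≈ 30.1 mm

Precipitable water is the column-integrated vapour mass per unit area: PW = (1/g) Σ q̄ Δp, with q in kg/kg and Δp in Pa (1 kg/m² of water = 1 mm).
Layer 1020–550 hPa: Δp = 470 hPa = 47000 Pa, q̄ = 0.00548 kg/kg → 0.00548 × 47000 / 9.8 = 26.28 mm
Layer 550–460 hPa: Δp = 90 hPa = 9000 Pa, q̄ = 0.00113 kg/kg → 0.00113 × 9000 / 9.8 = 1.04 mm
Layer 460–390 hPa: Δp = 70 hPa = 7000 Pa, q̄ = 0.00065 kg/kg → 0.00065 × 7000 / 9.8 = 0.46 mm
Layer 390–340 hPa: Δp = 50 hPa = 5000 Pa, q̄ = 0.00138 kg/kg → 0.00138 × 5000 / 9.8 = 0.70 mm
Layer 340–200 hPa: Δp = 140 hPa = 14000 Pa, q̄ = 0.00113 kg/kg → 0.00113 × 14000 / 9.8 = 1.61 mm
PW = 26.28 + 1.04 + 0.46 + 0.70 + 1.61 = 30.09 ≈ 30.1 mm.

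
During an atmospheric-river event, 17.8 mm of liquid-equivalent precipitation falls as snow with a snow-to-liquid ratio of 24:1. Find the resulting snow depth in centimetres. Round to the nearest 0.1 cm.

snow depth ≈ 42.7 cm

Snow depth = liquid × ratio = 17.8 mm × 24 = 427.2 mm = 42.7 cm.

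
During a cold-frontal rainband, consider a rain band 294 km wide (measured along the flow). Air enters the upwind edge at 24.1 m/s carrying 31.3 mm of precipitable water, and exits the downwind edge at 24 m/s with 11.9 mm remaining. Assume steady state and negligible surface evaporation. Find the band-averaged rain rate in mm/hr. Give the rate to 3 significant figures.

R ≈ 5.74 mm/hr

Column moisture flux per unit crosswind length is F = V × PW.
Inflow: F_in = 24.1 × 31.3 = 754.33 mm·m/s
Outflow: F_out = 24 × 11.9 = 285.6 mm·m/s
Steady-state rate R = (F_in − F_out)/L = (754.33 − 285.6) / 294000 m = 1.594e-03 mm/s.
R = 1.594e-03 × 3600 = 5.74 mm/hr.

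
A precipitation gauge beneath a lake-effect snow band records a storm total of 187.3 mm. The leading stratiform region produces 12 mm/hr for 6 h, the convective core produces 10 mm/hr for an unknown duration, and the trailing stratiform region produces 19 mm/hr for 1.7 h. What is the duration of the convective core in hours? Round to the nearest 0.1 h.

duration ≈ 8.3 h

Known phases: 12 × 6 + 19 × 1.7 = 72 + 32.3 = 104.3 mm.
Remaining depth = 187.3 − 104.3 = 83 mm.
Duration = 83 / 10 = 8.3 h.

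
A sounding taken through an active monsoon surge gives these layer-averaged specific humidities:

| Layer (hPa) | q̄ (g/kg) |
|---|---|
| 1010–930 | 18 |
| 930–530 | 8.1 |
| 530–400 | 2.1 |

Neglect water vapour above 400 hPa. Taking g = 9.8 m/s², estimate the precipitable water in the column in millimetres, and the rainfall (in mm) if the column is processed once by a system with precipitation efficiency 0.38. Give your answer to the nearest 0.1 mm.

PW ≈ 50.5 mm; rainfall ≈ 19.2 mm

Precipitable water is the column-integrated vapour mass per unit area: PW = (1/g) Σ q̄ Δp, with q in kg/kg and Δp in Pa (1 kg/m² of water = 1 mm).
Layer 1010–930 hPa: Δp = 80 hPa = 8000 Pa, q̄ = 0.018 kg/kg → 0.018 × 8000 / 9.8 = 14.69 mm
Layer 930–530 hPa: Δp = 400 hPa = 40000 Pa, q̄ = 0.0081 kg/kg → 0.0081 × 40000 / 9.8 = 33.06 mm
Layer 530–400 hPa: Δp = 130 hPa = 13000 Pa, q̄ = 0.0021 kg/kg → 0.0021 × 13000 / 9.8 = 2.79 mm
PW = 14.69 + 33.06 + 2.79 = 50.54 ≈ 50.5 mm.
Rainfall = ε × PW = 0.38 × 50.5 = 19.2 mm.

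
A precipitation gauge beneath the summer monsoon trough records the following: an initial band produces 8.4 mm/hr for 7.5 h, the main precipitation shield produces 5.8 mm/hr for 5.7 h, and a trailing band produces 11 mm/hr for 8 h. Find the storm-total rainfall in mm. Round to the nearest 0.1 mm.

Total = Σ Rᵢ Δtᵢ = 8.4 × 7.5 + 5.8 × 5.7 + 11 × 8
      = 63 + 33.06 + 88 = 184.1 mm.

total ≈ 184.1 mm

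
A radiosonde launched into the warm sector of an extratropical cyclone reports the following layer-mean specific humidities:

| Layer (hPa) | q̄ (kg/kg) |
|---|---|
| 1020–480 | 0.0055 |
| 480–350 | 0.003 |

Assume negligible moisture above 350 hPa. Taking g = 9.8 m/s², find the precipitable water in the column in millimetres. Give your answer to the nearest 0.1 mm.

PW ≈ 34.3 mm

Precipitable water is the column-integrated vapour mass per unit area: PW = (1/g) Σ q̄ Δp, with q in kg/kg and Δp in Pa (1 kg/m² of water = 1 mm).
Layer 1020–480 hPa: Δp = 540 hPa = 54000 Pa, q̄ = 0.0055 kg/kg → 0.0055 × 54000 / 9.8 = 30.31 mm
Layer 480–350 hPa: Δp = 130 hPa = 13000 Pa, q̄ = 0.003 kg/kg → 0.003 × 13000 / 9.8 = 3.98 mm
PW = 30.31 + 3.98 = 34.29 ≈ 34.3 mm.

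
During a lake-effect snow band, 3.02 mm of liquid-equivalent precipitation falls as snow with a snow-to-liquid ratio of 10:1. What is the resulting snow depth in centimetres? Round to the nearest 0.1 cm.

snow depth ≈ 3.0 cm

Snow depth = liquid × ratio = 3.02 mm × 10 = 30.2 mm = 3.0 cm.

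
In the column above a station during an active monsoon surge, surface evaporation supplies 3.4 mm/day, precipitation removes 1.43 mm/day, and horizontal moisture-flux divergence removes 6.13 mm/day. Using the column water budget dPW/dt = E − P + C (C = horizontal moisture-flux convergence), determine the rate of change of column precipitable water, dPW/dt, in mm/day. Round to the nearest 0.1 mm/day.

dPW/dt = E − P + C = 3.4 − 1.43 + (-6.13) = -4.2 mm/day.

dPW/dt ≈ -4.2 mm/day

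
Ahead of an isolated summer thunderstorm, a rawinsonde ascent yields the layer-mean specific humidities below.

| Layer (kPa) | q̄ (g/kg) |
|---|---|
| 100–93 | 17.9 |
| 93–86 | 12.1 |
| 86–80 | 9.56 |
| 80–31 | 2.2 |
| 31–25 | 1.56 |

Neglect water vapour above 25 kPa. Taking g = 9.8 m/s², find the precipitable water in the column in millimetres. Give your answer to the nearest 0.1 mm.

Precipitable water is the column-integrated vapour mass per unit area: PW = (1/g) Σ q̄ Δp, with q in kg/kg and Δp in Pa (1 kg/m² of water = 1 mm).
Layer 100–93 kPa: Δp = 70 hPa = 7000 Pa, q̄ = 0.0179 kg/kg → 0.0179 × 7000 / 9.8 = 12.79 mm
Layer 93–86 kPa: Δp = 70 hPa = 7000 Pa, q̄ = 0.0121 kg/kg → 0.0121 × 7000 / 9.8 = 8.64 mm
Layer 86–80 kPa: Δp = 60 hPa = 6000 Pa, q̄ = 0.00956 kg/kg → 0.00956 × 6000 / 9.8 = 5.85 mm
Layer 80–31 kPa: Δp = 490 hPa = 49000 Pa, q̄ = 0.0022 kg/kg → 0.0022 × 49000 / 9.8 = 11.00 mm
Layer 31–25 kPa: Δp = 60 hPa = 6000 Pa, q̄ = 0.00156 kg/kg → 0.00156 × 6000 / 9.8 = 0.96 mm
PW = 12.79 + 8.64 + 5.85 + 11.00 + 0.96 = 39.24 ≈ 39.2 mm.

PW ≈ 39.2 mm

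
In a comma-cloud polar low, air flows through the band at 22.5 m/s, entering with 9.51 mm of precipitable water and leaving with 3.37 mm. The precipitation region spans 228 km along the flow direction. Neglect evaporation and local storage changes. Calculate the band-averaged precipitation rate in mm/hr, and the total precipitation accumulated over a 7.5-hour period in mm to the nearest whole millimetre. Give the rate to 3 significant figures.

R ≈ 2.18 mm/hr; total ≈ 16 mm

Column moisture flux per unit crosswind length is F = V × PW.
Inflow: F_in = 22.5 × 9.51 = 213.975 mm·m/s
Outflow: F_out = 22.5 × 3.37 = 75.825 mm·m/s
Steady-state rate R = (F_in − F_out)/L = (213.975 − 75.825) / 228000 m = 6.059e-04 mm/s.
R = 6.059e-04 × 3600 = 2.18 mm/hr.
Over 7.5 h: total = 2.18 × 7.5 = 16.35 ≈ 16 mm.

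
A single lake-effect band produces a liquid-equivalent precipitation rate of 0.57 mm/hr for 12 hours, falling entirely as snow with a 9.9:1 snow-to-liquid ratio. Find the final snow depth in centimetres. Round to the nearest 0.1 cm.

Liquid-equivalent depth = 0.57 × 12 = 6.84 mm.
Snow depth = 6.84 mm × 9.9 = 67.716 mm = 6.8 cm.

snow depth ≈ 6.8 cm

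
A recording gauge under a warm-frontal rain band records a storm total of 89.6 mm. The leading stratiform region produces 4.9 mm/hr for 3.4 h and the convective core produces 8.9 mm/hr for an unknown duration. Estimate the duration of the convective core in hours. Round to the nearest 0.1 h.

duration ≈ 8.2 h

Known phases: 4.9 × 3.4 = 16.66 mm.
Remaining depth = 89.6 − 16.66 = 72.94 mm.
Duration = 72.94 / 8.9 = 8.2 h.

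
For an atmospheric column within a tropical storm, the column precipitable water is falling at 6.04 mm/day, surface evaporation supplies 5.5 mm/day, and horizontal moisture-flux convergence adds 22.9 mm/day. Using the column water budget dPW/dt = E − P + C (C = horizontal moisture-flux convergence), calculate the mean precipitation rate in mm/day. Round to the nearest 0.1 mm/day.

dPW/dt = -6.04 mm/day.
P = E + C − dPW/dt = 5.5 + (22.9) − (-6.04) = 34.4 mm/day.

P ≈ 34.4 mm/day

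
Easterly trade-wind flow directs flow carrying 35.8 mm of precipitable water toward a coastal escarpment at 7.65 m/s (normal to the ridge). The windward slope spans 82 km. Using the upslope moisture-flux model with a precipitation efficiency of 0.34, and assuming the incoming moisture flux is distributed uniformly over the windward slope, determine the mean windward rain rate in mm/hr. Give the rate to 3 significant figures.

R ≈ 4.09 mm/hr

Incoming column moisture flux per unit ridge length: F = V × PW = 7.65 × 35.8 = 273.87 mm·m/s.
Spread over the 82 km slope with efficiency ε = 0.34: R = ε·F/W = 0.34 × 273.87 / 82000 m = 1.136e-03 mm/s.
R = 1.136e-03 × 3600 = 4.09 mm/hr.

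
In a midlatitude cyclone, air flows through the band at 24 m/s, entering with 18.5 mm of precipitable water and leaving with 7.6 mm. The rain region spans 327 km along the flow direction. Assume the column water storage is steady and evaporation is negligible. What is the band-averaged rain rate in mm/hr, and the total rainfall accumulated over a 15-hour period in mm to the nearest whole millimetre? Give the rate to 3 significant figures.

Column moisture flux per unit crosswind length is F = V × PW.
Inflow: F_in = 24 × 18.5 = 444 mm·m/s
Outflow: F_out = 24 × 7.6 = 182.4 mm·m/s
Steady-state rate R = (F_in − F_out)/L = (444 − 182.4) / 327000 m = 8.000e-04 mm/s.
R = 8.000e-04 × 3600 = 2.88 mm/hr.
Over 15 h: total = 2.88 × 15 = 43.2 ≈ 43 mm.

R ≈ 2.88 mm/hr; total ≈ 43 mm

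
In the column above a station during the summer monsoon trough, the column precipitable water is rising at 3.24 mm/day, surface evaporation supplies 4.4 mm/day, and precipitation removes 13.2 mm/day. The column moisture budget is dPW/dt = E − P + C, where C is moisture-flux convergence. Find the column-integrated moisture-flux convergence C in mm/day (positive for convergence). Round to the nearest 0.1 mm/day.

dPW/dt = +3.24 mm/day.
C = dPW/dt − E + P = (+3.24) − 4.4 + 13.2 = 12.0 mm/day.

C ≈ 12.0 mm/day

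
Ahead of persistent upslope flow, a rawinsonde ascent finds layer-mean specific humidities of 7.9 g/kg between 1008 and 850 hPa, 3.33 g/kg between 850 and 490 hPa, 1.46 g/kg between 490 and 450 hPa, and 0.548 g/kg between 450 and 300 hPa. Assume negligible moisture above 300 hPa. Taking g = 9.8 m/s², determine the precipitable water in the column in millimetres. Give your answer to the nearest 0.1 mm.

Precipitable water is the column-integrated vapour mass per unit area: PW = (1/g) Σ q̄ Δp, with q in kg/kg and Δp in Pa (1 kg/m² of water = 1 mm).
Layer 1008–850 hPa: Δp = 158 hPa = 15800 Pa, q̄ = 0.0079 kg/kg → 0.0079 × 15800 / 9.8 = 12.74 mm
Layer 850–490 hPa: Δp = 360 hPa = 36000 Pa, q̄ = 0.00333 kg/kg → 0.00333 × 36000 / 9.8 = 12.23 mm
Layer 490–450 hPa: Δp = 40 hPa = 4000 Pa, q̄ = 0.00146 kg/kg → 0.00146 × 4000 / 9.8 = 0.60 mm
Layer 450–300 hPa: Δp = 150 hPa = 15000 Pa, q̄ = 0.000548 kg/kg → 0.000548 × 15000 / 9.8 = 0.84 mm
PW = 12.74 + 12.23 + 0.60 + 0.84 = 26.41 ≈ 26.4 mm.

PW ≈ 26.4 mm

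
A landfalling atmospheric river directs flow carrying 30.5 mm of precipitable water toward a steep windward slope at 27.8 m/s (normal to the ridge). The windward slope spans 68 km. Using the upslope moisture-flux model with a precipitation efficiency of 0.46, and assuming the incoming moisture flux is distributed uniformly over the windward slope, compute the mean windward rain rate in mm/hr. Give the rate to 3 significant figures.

R ≈ 20.6 mm/hr

Incoming column moisture flux per unit ridge length: F = V × PW = 27.8 × 30.5 = 847.9 mm·m/s.
Spread over the 68 km slope with efficiency ε = 0.46: R = ε·F/W = 0.46 × 847.9 / 68000 m = 5.736e-03 mm/s.
R = 5.736e-03 × 3600 = 20.6 mm/hr.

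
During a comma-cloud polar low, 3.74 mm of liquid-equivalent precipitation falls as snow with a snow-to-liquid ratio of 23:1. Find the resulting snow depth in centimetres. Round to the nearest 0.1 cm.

snow depth ≈ 8.6 cm

Snow depth = liquid × ratio = 3.74 mm × 23 = 86.02 mm = 8.6 cm.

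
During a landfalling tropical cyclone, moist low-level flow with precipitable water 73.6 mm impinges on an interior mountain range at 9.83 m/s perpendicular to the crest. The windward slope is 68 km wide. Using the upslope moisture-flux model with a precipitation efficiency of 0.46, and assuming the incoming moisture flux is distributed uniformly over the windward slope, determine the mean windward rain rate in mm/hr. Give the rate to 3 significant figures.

Incoming column moisture flux per unit ridge length: F = V × PW = 9.83 × 73.6 = 723.488 mm·m/s.
Spread over the 68 km slope with efficiency ε = 0.46: R = ε·F/W = 0.46 × 723.488 / 68000 m = 4.894e-03 mm/s.
R = 4.894e-03 × 3600 = 17.6 mm/hr.

R ≈ 17.6 mm/hr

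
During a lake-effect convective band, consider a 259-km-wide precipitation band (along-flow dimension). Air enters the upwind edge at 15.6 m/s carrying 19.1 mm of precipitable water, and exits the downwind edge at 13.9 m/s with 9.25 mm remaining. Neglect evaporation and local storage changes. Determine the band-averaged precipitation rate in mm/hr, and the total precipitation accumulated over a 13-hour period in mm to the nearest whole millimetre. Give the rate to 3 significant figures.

R ≈ 2.35 mm/hr; total ≈ 31 mm

Column moisture flux per unit crosswind length is F = V × PW.
Inflow: F_in = 15.6 × 19.1 = 297.96 mm·m/s
Outflow: F_out = 13.9 × 9.25 = 128.575 mm·m/s
Steady-state rate R = (F_in − F_out)/L = (297.96 − 128.575) / 259000 m = 6.540e-04 mm/s.
R = 6.540e-04 × 3600 = 2.35 mm/hr.
Over 13 h: total = 2.35 × 13 = 30.55 ≈ 31 mm.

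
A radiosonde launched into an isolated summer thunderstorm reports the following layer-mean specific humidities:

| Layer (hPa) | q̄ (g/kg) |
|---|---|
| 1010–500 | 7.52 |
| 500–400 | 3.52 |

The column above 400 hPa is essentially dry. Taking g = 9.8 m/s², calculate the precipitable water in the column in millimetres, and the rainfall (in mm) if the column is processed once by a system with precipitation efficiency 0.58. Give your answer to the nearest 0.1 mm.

Precipitable water is the column-integrated vapour mass per unit area: PW = (1/g) Σ q̄ Δp, with q in kg/kg and Δp in Pa (1 kg/m² of water = 1 mm).
Layer 1010–500 hPa: Δp = 510 hPa = 51000 Pa, q̄ = 0.00752 kg/kg → 0.00752 × 51000 / 9.8 = 39.13 mm
Layer 500–400 hPa: Δp = 100 hPa = 10000 Pa, q̄ = 0.00352 kg/kg → 0.00352 × 10000 / 9.8 = 3.59 mm
PW = 39.13 + 3.59 = 42.72 ≈ 42.7 mm.
Rainfall = ε × PW = 0.58 × 42.7 = 24.8 mm.

PW ≈ 42.7 mm; rainfall ≈ 24.8 mm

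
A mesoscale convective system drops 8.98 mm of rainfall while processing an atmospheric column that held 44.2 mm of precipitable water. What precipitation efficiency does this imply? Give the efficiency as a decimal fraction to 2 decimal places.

ε = rainfall / PW = 8.98 / 44.2 = 0.20.

ε ≈ 0.20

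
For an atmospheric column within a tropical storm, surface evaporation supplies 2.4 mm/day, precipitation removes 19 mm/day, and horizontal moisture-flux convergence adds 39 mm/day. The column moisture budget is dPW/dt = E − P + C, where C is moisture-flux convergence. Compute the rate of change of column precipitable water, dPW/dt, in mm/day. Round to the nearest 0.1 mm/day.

dPW/dt = E − P + C = 2.4 − 19 + (39) = 22.4 mm/day.

dPW/dt ≈ 22.4 mm/day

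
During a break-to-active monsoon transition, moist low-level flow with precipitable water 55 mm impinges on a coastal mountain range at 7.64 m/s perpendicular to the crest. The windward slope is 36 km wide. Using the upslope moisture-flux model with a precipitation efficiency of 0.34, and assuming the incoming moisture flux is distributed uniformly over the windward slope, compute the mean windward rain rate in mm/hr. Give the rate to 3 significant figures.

R ≈ 14.3 mm/hr

Incoming column moisture flux per unit ridge length: F = V × PW = 7.64 × 55 = 420.2 mm·m/s.
Spread over the 36 km slope with efficiency ε = 0.34: R = ε·F/W = 0.34 × 420.2 / 36000 m = 3.969e-03 mm/s.
R = 3.969e-03 × 3600 = 14.3 mm/hr.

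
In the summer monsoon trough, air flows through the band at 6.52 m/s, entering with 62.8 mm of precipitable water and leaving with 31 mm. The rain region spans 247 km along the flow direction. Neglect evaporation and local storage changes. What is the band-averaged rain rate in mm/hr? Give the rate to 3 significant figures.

Column moisture flux per unit crosswind length is F = V × PW.
Inflow: F_in = 6.52 × 62.8 = 409.456 mm·m/s
Outflow: F_out = 6.52 × 31 = 202.12 mm·m/s
Steady-state rate R = (F_in − F_out)/L = (409.456 − 202.12) / 247000 m = 8.394e-04 mm/s.
R = 8.394e-04 × 3600 = 3.02 mm/hr.

R ≈ 3.02 mm/hr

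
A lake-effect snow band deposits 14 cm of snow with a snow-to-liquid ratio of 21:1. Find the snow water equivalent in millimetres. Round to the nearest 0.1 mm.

SWE ≈ 6.7 mm

SWE = snow depth / ratio = 14 cm / 21 = 0.667 cm = 6.7 mm.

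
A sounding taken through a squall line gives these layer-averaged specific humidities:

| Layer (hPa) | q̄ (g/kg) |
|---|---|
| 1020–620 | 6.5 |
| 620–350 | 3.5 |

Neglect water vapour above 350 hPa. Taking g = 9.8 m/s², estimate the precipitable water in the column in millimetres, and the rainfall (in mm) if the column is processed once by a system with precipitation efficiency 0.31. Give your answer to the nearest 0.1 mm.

Precipitable water is the column-integrated vapour mass per unit area: PW = (1/g) Σ q̄ Δp, with q in kg/kg and Δp in Pa (1 kg/m² of water = 1 mm).
Layer 1020–620 hPa: Δp = 400 hPa = 40000 Pa, q̄ = 0.0065 kg/kg → 0.0065 × 40000 / 9.8 = 26.53 mm
Layer 620–350 hPa: Δp = 270 hPa = 27000 Pa, q̄ = 0.0035 kg/kg → 0.0035 × 27000 / 9.8 = 9.64 mm
PW = 26.53 + 9.64 = 36.17 ≈ 36.2 mm.
Rainfall = ε × PW = 0.31 × 36.2 = 11.2 mm.

PW ≈ 36.2 mm; rainfall ≈ 11.2 mm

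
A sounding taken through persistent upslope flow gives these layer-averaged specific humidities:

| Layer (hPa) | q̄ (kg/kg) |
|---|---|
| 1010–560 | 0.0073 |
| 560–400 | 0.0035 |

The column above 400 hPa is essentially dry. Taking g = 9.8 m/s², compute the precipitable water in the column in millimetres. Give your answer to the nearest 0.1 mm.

PW ≈ 39.2 mm

Precipitable water is the column-integrated vapour mass per unit area: PW = (1/g) Σ q̄ Δp, with q in kg/kg and Δp in Pa (1 kg/m² of water = 1 mm).
Layer 1010–560 hPa: Δp = 450 hPa = 45000 Pa, q̄ = 0.0073 kg/kg → 0.0073 × 45000 / 9.8 = 33.52 mm
Layer 560–400 hPa: Δp = 160 hPa = 16000 Pa, q̄ = 0.0035 kg/kg → 0.0035 × 16000 / 9.8 = 5.71 mm
PW = 33.52 + 5.71 = 39.23 ≈ 39.2 mm.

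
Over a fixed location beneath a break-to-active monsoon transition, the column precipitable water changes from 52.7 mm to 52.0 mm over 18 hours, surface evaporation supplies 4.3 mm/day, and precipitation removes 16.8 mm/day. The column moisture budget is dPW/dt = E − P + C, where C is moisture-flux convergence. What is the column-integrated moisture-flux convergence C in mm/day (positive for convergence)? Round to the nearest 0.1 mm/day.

C ≈ 11.6 mm/day

dPW/dt = (52.0 − 52.7) mm / (18/24 day) = -0.933 mm/day.
C = dPW/dt − E + P = (-0.933) − 4.3 + 16.8 = 11.6 mm/day.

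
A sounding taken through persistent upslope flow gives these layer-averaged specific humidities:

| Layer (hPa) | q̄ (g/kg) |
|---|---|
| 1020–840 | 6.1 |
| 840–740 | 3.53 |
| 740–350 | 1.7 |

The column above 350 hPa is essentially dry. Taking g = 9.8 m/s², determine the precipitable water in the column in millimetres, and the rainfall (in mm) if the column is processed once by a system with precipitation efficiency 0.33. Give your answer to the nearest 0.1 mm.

PW ≈ 21.6 mm; rainfall ≈ 7.1 mm

Precipitable water is the column-integrated vapour mass per unit area: PW = (1/g) Σ q̄ Δp, with q in kg/kg and Δp in Pa (1 kg/m² of water = 1 mm).
Layer 1020–840 hPa: Δp = 180 hPa = 18000 Pa, q̄ = 0.0061 kg/kg → 0.0061 × 18000 / 9.8 = 11.20 mm
Layer 840–740 hPa: Δp = 100 hPa = 10000 Pa, q̄ = 0.00353 kg/kg → 0.00353 × 10000 / 9.8 = 3.60 mm
Layer 740–350 hPa: Δp = 390 hPa = 39000 Pa, q̄ = 0.0017 kg/kg → 0.0017 × 39000 / 9.8 = 6.77 mm
PW = 11.20 + 3.60 + 6.77 = 21.57 ≈ 21.6 mm.
Rainfall = ε × PW = 0.33 × 21.6 = 7.1 mm.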